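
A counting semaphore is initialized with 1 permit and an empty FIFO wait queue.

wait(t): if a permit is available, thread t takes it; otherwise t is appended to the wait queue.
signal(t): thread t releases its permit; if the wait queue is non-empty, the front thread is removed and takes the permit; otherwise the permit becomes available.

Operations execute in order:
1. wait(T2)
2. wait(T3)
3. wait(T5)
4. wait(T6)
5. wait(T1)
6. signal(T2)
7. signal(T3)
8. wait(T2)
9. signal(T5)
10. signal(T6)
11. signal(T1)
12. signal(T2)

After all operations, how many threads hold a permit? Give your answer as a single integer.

Step 1: wait(T2) -> count=0 queue=[] holders={T2}
Step 2: wait(T3) -> count=0 queue=[T3] holders={T2}
Step 3: wait(T5) -> count=0 queue=[T3,T5] holders={T2}
Step 4: wait(T6) -> count=0 queue=[T3,T5,T6] holders={T2}
Step 5: wait(T1) -> count=0 queue=[T3,T5,T6,T1] holders={T2}
Step 6: signal(T2) -> count=0 queue=[T5,T6,T1] holders={T3}
Step 7: signal(T3) -> count=0 queue=[T6,T1] holders={T5}
Step 8: wait(T2) -> count=0 queue=[T6,T1,T2] holders={T5}
Step 9: signal(T5) -> count=0 queue=[T1,T2] holders={T6}
Step 10: signal(T6) -> count=0 queue=[T2] holders={T1}
Step 11: signal(T1) -> count=0 queue=[] holders={T2}
Step 12: signal(T2) -> count=1 queue=[] holders={none}
Final holders: {none} -> 0 thread(s)

Answer: 0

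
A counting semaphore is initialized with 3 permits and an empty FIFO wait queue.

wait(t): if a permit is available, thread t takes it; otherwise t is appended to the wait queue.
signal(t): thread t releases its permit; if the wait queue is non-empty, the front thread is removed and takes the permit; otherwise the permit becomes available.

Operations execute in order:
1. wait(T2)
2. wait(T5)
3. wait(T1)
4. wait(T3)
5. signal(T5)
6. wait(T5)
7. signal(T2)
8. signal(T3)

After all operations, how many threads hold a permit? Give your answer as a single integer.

Answer: 2

Derivation:
Step 1: wait(T2) -> count=2 queue=[] holders={T2}
Step 2: wait(T5) -> count=1 queue=[] holders={T2,T5}
Step 3: wait(T1) -> count=0 queue=[] holders={T1,T2,T5}
Step 4: wait(T3) -> count=0 queue=[T3] holders={T1,T2,T5}
Step 5: signal(T5) -> count=0 queue=[] holders={T1,T2,T3}
Step 6: wait(T5) -> count=0 queue=[T5] holders={T1,T2,T3}
Step 7: signal(T2) -> count=0 queue=[] holders={T1,T3,T5}
Step 8: signal(T3) -> count=1 queue=[] holders={T1,T5}
Final holders: {T1,T5} -> 2 thread(s)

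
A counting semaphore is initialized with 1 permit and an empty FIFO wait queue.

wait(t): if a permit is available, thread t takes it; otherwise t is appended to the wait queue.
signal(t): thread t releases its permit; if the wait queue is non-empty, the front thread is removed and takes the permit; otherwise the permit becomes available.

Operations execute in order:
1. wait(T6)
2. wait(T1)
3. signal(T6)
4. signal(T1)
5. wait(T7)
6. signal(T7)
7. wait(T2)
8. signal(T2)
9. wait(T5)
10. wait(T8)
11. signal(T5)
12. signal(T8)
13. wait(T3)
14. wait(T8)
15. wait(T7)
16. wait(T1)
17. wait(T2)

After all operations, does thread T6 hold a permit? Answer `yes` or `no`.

Answer: no

Derivation:
Step 1: wait(T6) -> count=0 queue=[] holders={T6}
Step 2: wait(T1) -> count=0 queue=[T1] holders={T6}
Step 3: signal(T6) -> count=0 queue=[] holders={T1}
Step 4: signal(T1) -> count=1 queue=[] holders={none}
Step 5: wait(T7) -> count=0 queue=[] holders={T7}
Step 6: signal(T7) -> count=1 queue=[] holders={none}
Step 7: wait(T2) -> count=0 queue=[] holders={T2}
Step 8: signal(T2) -> count=1 queue=[] holders={none}
Step 9: wait(T5) -> count=0 queue=[] holders={T5}
Step 10: wait(T8) -> count=0 queue=[T8] holders={T5}
Step 11: signal(T5) -> count=0 queue=[] holders={T8}
Step 12: signal(T8) -> count=1 queue=[] holders={none}
Step 13: wait(T3) -> count=0 queue=[] holders={T3}
Step 14: wait(T8) -> count=0 queue=[T8] holders={T3}
Step 15: wait(T7) -> count=0 queue=[T8,T7] holders={T3}
Step 16: wait(T1) -> count=0 queue=[T8,T7,T1] holders={T3}
Step 17: wait(T2) -> count=0 queue=[T8,T7,T1,T2] holders={T3}
Final holders: {T3} -> T6 not in holders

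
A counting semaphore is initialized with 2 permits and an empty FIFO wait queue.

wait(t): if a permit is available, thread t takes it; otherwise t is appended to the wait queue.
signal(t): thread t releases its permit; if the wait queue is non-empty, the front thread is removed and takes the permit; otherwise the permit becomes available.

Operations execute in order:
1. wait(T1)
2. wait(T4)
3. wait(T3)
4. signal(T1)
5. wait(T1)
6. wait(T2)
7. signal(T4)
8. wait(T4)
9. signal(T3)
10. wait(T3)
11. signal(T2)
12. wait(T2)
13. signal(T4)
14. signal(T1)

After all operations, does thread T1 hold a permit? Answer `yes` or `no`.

Step 1: wait(T1) -> count=1 queue=[] holders={T1}
Step 2: wait(T4) -> count=0 queue=[] holders={T1,T4}
Step 3: wait(T3) -> count=0 queue=[T3] holders={T1,T4}
Step 4: signal(T1) -> count=0 queue=[] holders={T3,T4}
Step 5: wait(T1) -> count=0 queue=[T1] holders={T3,T4}
Step 6: wait(T2) -> count=0 queue=[T1,T2] holders={T3,T4}
Step 7: signal(T4) -> count=0 queue=[T2] holders={T1,T3}
Step 8: wait(T4) -> count=0 queue=[T2,T4] holders={T1,T3}
Step 9: signal(T3) -> count=0 queue=[T4] holders={T1,T2}
Step 10: wait(T3) -> count=0 queue=[T4,T3] holders={T1,T2}
Step 11: signal(T2) -> count=0 queue=[T3] holders={T1,T4}
Step 12: wait(T2) -> count=0 queue=[T3,T2] holders={T1,T4}
Step 13: signal(T4) -> count=0 queue=[T2] holders={T1,T3}
Step 14: signal(T1) -> count=0 queue=[] holders={T2,T3}
Final holders: {T2,T3} -> T1 not in holders

Answer: no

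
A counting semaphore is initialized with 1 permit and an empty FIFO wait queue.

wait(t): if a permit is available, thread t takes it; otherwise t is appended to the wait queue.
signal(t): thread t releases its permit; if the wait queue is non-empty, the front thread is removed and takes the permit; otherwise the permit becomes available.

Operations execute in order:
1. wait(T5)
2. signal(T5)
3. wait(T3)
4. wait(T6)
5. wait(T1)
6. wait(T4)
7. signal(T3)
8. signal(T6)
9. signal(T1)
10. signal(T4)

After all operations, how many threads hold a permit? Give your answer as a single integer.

Answer: 0

Derivation:
Step 1: wait(T5) -> count=0 queue=[] holders={T5}
Step 2: signal(T5) -> count=1 queue=[] holders={none}
Step 3: wait(T3) -> count=0 queue=[] holders={T3}
Step 4: wait(T6) -> count=0 queue=[T6] holders={T3}
Step 5: wait(T1) -> count=0 queue=[T6,T1] holders={T3}
Step 6: wait(T4) -> count=0 queue=[T6,T1,T4] holders={T3}
Step 7: signal(T3) -> count=0 queue=[T1,T4] holders={T6}
Step 8: signal(T6) -> count=0 queue=[T4] holders={T1}
Step 9: signal(T1) -> count=0 queue=[] holders={T4}
Step 10: signal(T4) -> count=1 queue=[] holders={none}
Final holders: {none} -> 0 thread(s)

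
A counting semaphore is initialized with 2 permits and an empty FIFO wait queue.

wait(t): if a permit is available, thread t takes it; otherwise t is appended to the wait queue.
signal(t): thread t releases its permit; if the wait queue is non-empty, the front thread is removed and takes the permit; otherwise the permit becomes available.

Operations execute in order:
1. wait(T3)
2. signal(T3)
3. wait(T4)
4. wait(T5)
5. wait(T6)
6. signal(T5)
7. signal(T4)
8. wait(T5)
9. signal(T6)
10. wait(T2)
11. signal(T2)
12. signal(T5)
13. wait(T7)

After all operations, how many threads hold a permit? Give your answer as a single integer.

Answer: 1

Derivation:
Step 1: wait(T3) -> count=1 queue=[] holders={T3}
Step 2: signal(T3) -> count=2 queue=[] holders={none}
Step 3: wait(T4) -> count=1 queue=[] holders={T4}
Step 4: wait(T5) -> count=0 queue=[] holders={T4,T5}
Step 5: wait(T6) -> count=0 queue=[T6] holders={T4,T5}
Step 6: signal(T5) -> count=0 queue=[] holders={T4,T6}
Step 7: signal(T4) -> count=1 queue=[] holders={T6}
Step 8: wait(T5) -> count=0 queue=[] holders={T5,T6}
Step 9: signal(T6) -> count=1 queue=[] holders={T5}
Step 10: wait(T2) -> count=0 queue=[] holders={T2,T5}
Step 11: signal(T2) -> count=1 queue=[] holders={T5}
Step 12: signal(T5) -> count=2 queue=[] holders={none}
Step 13: wait(T7) -> count=1 queue=[] holders={T7}
Final holders: {T7} -> 1 thread(s)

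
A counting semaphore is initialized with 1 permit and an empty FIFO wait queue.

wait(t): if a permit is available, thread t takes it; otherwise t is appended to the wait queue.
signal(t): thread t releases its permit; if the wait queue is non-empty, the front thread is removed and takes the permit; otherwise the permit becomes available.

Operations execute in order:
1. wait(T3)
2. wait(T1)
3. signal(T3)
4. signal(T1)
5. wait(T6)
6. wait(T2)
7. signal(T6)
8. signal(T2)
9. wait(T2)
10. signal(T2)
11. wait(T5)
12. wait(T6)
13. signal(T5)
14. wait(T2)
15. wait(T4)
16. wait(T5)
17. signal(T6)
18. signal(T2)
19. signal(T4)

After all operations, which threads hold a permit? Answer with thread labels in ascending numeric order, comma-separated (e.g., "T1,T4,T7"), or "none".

Answer: T5

Derivation:
Step 1: wait(T3) -> count=0 queue=[] holders={T3}
Step 2: wait(T1) -> count=0 queue=[T1] holders={T3}
Step 3: signal(T3) -> count=0 queue=[] holders={T1}
Step 4: signal(T1) -> count=1 queue=[] holders={none}
Step 5: wait(T6) -> count=0 queue=[] holders={T6}
Step 6: wait(T2) -> count=0 queue=[T2] holders={T6}
Step 7: signal(T6) -> count=0 queue=[] holders={T2}
Step 8: signal(T2) -> count=1 queue=[] holders={none}
Step 9: wait(T2) -> count=0 queue=[] holders={T2}
Step 10: signal(T2) -> count=1 queue=[] holders={none}
Step 11: wait(T5) -> count=0 queue=[] holders={T5}
Step 12: wait(T6) -> count=0 queue=[T6] holders={T5}
Step 13: signal(T5) -> count=0 queue=[] holders={T6}
Step 14: wait(T2) -> count=0 queue=[T2] holders={T6}
Step 15: wait(T4) -> count=0 queue=[T2,T4] holders={T6}
Step 16: wait(T5) -> count=0 queue=[T2,T4,T5] holders={T6}
Step 17: signal(T6) -> count=0 queue=[T4,T5] holders={T2}
Step 18: signal(T2) -> count=0 queue=[T5] holders={T4}
Step 19: signal(T4) -> count=0 queue=[] holders={T5}
Final holders: T5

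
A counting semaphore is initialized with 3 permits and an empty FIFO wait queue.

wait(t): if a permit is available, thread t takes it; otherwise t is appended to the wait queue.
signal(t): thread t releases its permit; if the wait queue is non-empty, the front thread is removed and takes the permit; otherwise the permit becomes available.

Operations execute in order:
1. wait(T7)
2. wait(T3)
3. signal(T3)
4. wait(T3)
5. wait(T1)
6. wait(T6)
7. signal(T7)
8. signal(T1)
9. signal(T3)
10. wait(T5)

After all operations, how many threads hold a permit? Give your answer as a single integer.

Step 1: wait(T7) -> count=2 queue=[] holders={T7}
Step 2: wait(T3) -> count=1 queue=[] holders={T3,T7}
Step 3: signal(T3) -> count=2 queue=[] holders={T7}
Step 4: wait(T3) -> count=1 queue=[] holders={T3,T7}
Step 5: wait(T1) -> count=0 queue=[] holders={T1,T3,T7}
Step 6: wait(T6) -> count=0 queue=[T6] holders={T1,T3,T7}
Step 7: signal(T7) -> count=0 queue=[] holders={T1,T3,T6}
Step 8: signal(T1) -> count=1 queue=[] holders={T3,T6}
Step 9: signal(T3) -> count=2 queue=[] holders={T6}
Step 10: wait(T5) -> count=1 queue=[] holders={T5,T6}
Final holders: {T5,T6} -> 2 thread(s)

Answer: 2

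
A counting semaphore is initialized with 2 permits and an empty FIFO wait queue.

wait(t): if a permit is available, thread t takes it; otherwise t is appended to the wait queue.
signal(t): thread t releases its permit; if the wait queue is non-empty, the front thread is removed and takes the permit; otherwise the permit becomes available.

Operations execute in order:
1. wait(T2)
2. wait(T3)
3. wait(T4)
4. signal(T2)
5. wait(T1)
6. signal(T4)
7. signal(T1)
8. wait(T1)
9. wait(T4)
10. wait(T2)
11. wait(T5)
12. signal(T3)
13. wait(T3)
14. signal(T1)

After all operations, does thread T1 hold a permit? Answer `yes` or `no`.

Answer: no

Derivation:
Step 1: wait(T2) -> count=1 queue=[] holders={T2}
Step 2: wait(T3) -> count=0 queue=[] holders={T2,T3}
Step 3: wait(T4) -> count=0 queue=[T4] holders={T2,T3}
Step 4: signal(T2) -> count=0 queue=[] holders={T3,T4}
Step 5: wait(T1) -> count=0 queue=[T1] holders={T3,T4}
Step 6: signal(T4) -> count=0 queue=[] holders={T1,T3}
Step 7: signal(T1) -> count=1 queue=[] holders={T3}
Step 8: wait(T1) -> count=0 queue=[] holders={T1,T3}
Step 9: wait(T4) -> count=0 queue=[T4] holders={T1,T3}
Step 10: wait(T2) -> count=0 queue=[T4,T2] holders={T1,T3}
Step 11: wait(T5) -> count=0 queue=[T4,T2,T5] holders={T1,T3}
Step 12: signal(T3) -> count=0 queue=[T2,T5] holders={T1,T4}
Step 13: wait(T3) -> count=0 queue=[T2,T5,T3] holders={T1,T4}
Step 14: signal(T1) -> count=0 queue=[T5,T3] holders={T2,T4}
Final holders: {T2,T4} -> T1 not in holders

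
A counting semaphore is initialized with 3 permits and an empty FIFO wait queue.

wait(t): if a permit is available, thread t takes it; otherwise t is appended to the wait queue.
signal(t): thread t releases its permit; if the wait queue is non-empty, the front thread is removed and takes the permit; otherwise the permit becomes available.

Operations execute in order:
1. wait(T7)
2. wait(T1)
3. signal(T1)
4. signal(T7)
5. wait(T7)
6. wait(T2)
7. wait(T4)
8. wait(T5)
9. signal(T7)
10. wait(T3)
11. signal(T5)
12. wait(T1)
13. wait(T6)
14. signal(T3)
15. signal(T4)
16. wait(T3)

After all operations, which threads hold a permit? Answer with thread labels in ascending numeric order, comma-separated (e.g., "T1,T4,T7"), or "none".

Answer: T1,T2,T6

Derivation:
Step 1: wait(T7) -> count=2 queue=[] holders={T7}
Step 2: wait(T1) -> count=1 queue=[] holders={T1,T7}
Step 3: signal(T1) -> count=2 queue=[] holders={T7}
Step 4: signal(T7) -> count=3 queue=[] holders={none}
Step 5: wait(T7) -> count=2 queue=[] holders={T7}
Step 6: wait(T2) -> count=1 queue=[] holders={T2,T7}
Step 7: wait(T4) -> count=0 queue=[] holders={T2,T4,T7}
Step 8: wait(T5) -> count=0 queue=[T5] holders={T2,T4,T7}
Step 9: signal(T7) -> count=0 queue=[] holders={T2,T4,T5}
Step 10: wait(T3) -> count=0 queue=[T3] holders={T2,T4,T5}
Step 11: signal(T5) -> count=0 queue=[] holders={T2,T3,T4}
Step 12: wait(T1) -> count=0 queue=[T1] holders={T2,T3,T4}
Step 13: wait(T6) -> count=0 queue=[T1,T6] holders={T2,T3,T4}
Step 14: signal(T3) -> count=0 queue=[T6] holders={T1,T2,T4}
Step 15: signal(T4) -> count=0 queue=[] holders={T1,T2,T6}
Step 16: wait(T3) -> count=0 queue=[T3] holders={T1,T2,T6}
Final holders: T1,T2,T6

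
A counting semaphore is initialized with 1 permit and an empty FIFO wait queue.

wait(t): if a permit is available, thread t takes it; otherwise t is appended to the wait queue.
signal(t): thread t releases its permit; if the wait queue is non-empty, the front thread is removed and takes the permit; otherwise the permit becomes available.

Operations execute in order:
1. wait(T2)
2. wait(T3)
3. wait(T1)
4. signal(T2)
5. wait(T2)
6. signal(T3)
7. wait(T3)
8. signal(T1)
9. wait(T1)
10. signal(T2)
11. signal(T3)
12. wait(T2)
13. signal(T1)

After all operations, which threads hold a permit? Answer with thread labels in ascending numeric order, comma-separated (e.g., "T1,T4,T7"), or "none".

Step 1: wait(T2) -> count=0 queue=[] holders={T2}
Step 2: wait(T3) -> count=0 queue=[T3] holders={T2}
Step 3: wait(T1) -> count=0 queue=[T3,T1] holders={T2}
Step 4: signal(T2) -> count=0 queue=[T1] holders={T3}
Step 5: wait(T2) -> count=0 queue=[T1,T2] holders={T3}
Step 6: signal(T3) -> count=0 queue=[T2] holders={T1}
Step 7: wait(T3) -> count=0 queue=[T2,T3] holders={T1}
Step 8: signal(T1) -> count=0 queue=[T3] holders={T2}
Step 9: wait(T1) -> count=0 queue=[T3,T1] holders={T2}
Step 10: signal(T2) -> count=0 queue=[T1] holders={T3}
Step 11: signal(T3) -> count=0 queue=[] holders={T1}
Step 12: wait(T2) -> count=0 queue=[T2] holders={T1}
Step 13: signal(T1) -> count=0 queue=[] holders={T2}
Final holders: T2

Answer: T2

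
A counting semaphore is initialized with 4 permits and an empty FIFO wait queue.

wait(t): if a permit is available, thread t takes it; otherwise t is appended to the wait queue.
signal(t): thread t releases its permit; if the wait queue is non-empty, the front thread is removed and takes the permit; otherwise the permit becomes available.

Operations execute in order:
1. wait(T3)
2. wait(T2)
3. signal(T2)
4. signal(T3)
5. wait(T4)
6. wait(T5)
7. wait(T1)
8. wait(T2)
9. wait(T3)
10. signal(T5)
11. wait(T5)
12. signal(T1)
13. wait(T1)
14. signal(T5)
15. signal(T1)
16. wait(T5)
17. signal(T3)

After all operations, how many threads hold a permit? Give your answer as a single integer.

Answer: 3

Derivation:
Step 1: wait(T3) -> count=3 queue=[] holders={T3}
Step 2: wait(T2) -> count=2 queue=[] holders={T2,T3}
Step 3: signal(T2) -> count=3 queue=[] holders={T3}
Step 4: signal(T3) -> count=4 queue=[] holders={none}
Step 5: wait(T4) -> count=3 queue=[] holders={T4}
Step 6: wait(T5) -> count=2 queue=[] holders={T4,T5}
Step 7: wait(T1) -> count=1 queue=[] holders={T1,T4,T5}
Step 8: wait(T2) -> count=0 queue=[] holders={T1,T2,T4,T5}
Step 9: wait(T3) -> count=0 queue=[T3] holders={T1,T2,T4,T5}
Step 10: signal(T5) -> count=0 queue=[] holders={T1,T2,T3,T4}
Step 11: wait(T5) -> count=0 queue=[T5] holders={T1,T2,T3,T4}
Step 12: signal(T1) -> count=0 queue=[] holders={T2,T3,T4,T5}
Step 13: wait(T1) -> count=0 queue=[T1] holders={T2,T3,T4,T5}
Step 14: signal(T5) -> count=0 queue=[] holders={T1,T2,T3,T4}
Step 15: signal(T1) -> count=1 queue=[] holders={T2,T3,T4}
Step 16: wait(T5) -> count=0 queue=[] holders={T2,T3,T4,T5}
Step 17: signal(T3) -> count=1 queue=[] holders={T2,T4,T5}
Final holders: {T2,T4,T5} -> 3 thread(s)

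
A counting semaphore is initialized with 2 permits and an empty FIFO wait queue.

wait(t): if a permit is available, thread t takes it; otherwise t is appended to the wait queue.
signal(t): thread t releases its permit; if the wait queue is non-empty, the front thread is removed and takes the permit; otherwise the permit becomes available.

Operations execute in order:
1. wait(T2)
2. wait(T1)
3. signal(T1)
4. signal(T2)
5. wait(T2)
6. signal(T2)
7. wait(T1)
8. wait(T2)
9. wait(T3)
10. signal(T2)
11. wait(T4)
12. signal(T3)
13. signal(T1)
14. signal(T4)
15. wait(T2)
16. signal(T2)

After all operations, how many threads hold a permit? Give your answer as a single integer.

Answer: 0

Derivation:
Step 1: wait(T2) -> count=1 queue=[] holders={T2}
Step 2: wait(T1) -> count=0 queue=[] holders={T1,T2}
Step 3: signal(T1) -> count=1 queue=[] holders={T2}
Step 4: signal(T2) -> count=2 queue=[] holders={none}
Step 5: wait(T2) -> count=1 queue=[] holders={T2}
Step 6: signal(T2) -> count=2 queue=[] holders={none}
Step 7: wait(T1) -> count=1 queue=[] holders={T1}
Step 8: wait(T2) -> count=0 queue=[] holders={T1,T2}
Step 9: wait(T3) -> count=0 queue=[T3] holders={T1,T2}
Step 10: signal(T2) -> count=0 queue=[] holders={T1,T3}
Step 11: wait(T4) -> count=0 queue=[T4] holders={T1,T3}
Step 12: signal(T3) -> count=0 queue=[] holders={T1,T4}
Step 13: signal(T1) -> count=1 queue=[] holders={T4}
Step 14: signal(T4) -> count=2 queue=[] holders={none}
Step 15: wait(T2) -> count=1 queue=[] holders={T2}
Step 16: signal(T2) -> count=2 queue=[] holders={none}
Final holders: {none} -> 0 thread(s)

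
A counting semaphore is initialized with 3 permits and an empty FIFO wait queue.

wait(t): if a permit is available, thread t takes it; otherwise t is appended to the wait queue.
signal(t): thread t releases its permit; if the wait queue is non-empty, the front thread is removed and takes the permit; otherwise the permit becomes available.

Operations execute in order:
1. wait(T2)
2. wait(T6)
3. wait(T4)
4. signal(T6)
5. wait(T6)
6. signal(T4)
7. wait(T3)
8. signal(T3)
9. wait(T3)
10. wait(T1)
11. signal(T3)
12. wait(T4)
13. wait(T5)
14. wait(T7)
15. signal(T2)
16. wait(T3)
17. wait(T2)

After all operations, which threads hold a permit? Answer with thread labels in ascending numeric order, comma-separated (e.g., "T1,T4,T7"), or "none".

Step 1: wait(T2) -> count=2 queue=[] holders={T2}
Step 2: wait(T6) -> count=1 queue=[] holders={T2,T6}
Step 3: wait(T4) -> count=0 queue=[] holders={T2,T4,T6}
Step 4: signal(T6) -> count=1 queue=[] holders={T2,T4}
Step 5: wait(T6) -> count=0 queue=[] holders={T2,T4,T6}
Step 6: signal(T4) -> count=1 queue=[] holders={T2,T6}
Step 7: wait(T3) -> count=0 queue=[] holders={T2,T3,T6}
Step 8: signal(T3) -> count=1 queue=[] holders={T2,T6}
Step 9: wait(T3) -> count=0 queue=[] holders={T2,T3,T6}
Step 10: wait(T1) -> count=0 queue=[T1] holders={T2,T3,T6}
Step 11: signal(T3) -> count=0 queue=[] holders={T1,T2,T6}
Step 12: wait(T4) -> count=0 queue=[T4] holders={T1,T2,T6}
Step 13: wait(T5) -> count=0 queue=[T4,T5] holders={T1,T2,T6}
Step 14: wait(T7) -> count=0 queue=[T4,T5,T7] holders={T1,T2,T6}
Step 15: signal(T2) -> count=0 queue=[T5,T7] holders={T1,T4,T6}
Step 16: wait(T3) -> count=0 queue=[T5,T7,T3] holders={T1,T4,T6}
Step 17: wait(T2) -> count=0 queue=[T5,T7,T3,T2] holders={T1,T4,T6}
Final holders: T1,T4,T6

Answer: T1,T4,T6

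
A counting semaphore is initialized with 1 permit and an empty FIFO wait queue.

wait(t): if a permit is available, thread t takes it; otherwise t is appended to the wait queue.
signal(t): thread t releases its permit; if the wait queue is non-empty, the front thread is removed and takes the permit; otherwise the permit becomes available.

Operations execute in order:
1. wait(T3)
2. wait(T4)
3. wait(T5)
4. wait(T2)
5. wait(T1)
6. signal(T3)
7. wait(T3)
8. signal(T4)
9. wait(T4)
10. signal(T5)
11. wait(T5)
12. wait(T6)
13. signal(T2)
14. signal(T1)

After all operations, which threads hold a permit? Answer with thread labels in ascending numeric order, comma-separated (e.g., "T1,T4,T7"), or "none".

Step 1: wait(T3) -> count=0 queue=[] holders={T3}
Step 2: wait(T4) -> count=0 queue=[T4] holders={T3}
Step 3: wait(T5) -> count=0 queue=[T4,T5] holders={T3}
Step 4: wait(T2) -> count=0 queue=[T4,T5,T2] holders={T3}
Step 5: wait(T1) -> count=0 queue=[T4,T5,T2,T1] holders={T3}
Step 6: signal(T3) -> count=0 queue=[T5,T2,T1] holders={T4}
Step 7: wait(T3) -> count=0 queue=[T5,T2,T1,T3] holders={T4}
Step 8: signal(T4) -> count=0 queue=[T2,T1,T3] holders={T5}
Step 9: wait(T4) -> count=0 queue=[T2,T1,T3,T4] holders={T5}
Step 10: signal(T5) -> count=0 queue=[T1,T3,T4] holders={T2}
Step 11: wait(T5) -> count=0 queue=[T1,T3,T4,T5] holders={T2}
Step 12: wait(T6) -> count=0 queue=[T1,T3,T4,T5,T6] holders={T2}
Step 13: signal(T2) -> count=0 queue=[T3,T4,T5,T6] holders={T1}
Step 14: signal(T1) -> count=0 queue=[T4,T5,T6] holders={T3}
Final holders: T3

Answer: T3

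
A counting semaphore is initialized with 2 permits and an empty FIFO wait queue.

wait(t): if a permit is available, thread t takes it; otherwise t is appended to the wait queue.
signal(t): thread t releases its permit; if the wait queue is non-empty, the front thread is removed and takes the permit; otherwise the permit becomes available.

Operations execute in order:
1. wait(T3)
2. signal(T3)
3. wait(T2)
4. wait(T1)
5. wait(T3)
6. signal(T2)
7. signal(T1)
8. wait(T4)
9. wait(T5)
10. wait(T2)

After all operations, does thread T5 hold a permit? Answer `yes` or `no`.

Answer: no

Derivation:
Step 1: wait(T3) -> count=1 queue=[] holders={T3}
Step 2: signal(T3) -> count=2 queue=[] holders={none}
Step 3: wait(T2) -> count=1 queue=[] holders={T2}
Step 4: wait(T1) -> count=0 queue=[] holders={T1,T2}
Step 5: wait(T3) -> count=0 queue=[T3] holders={T1,T2}
Step 6: signal(T2) -> count=0 queue=[] holders={T1,T3}
Step 7: signal(T1) -> count=1 queue=[] holders={T3}
Step 8: wait(T4) -> count=0 queue=[] holders={T3,T4}
Step 9: wait(T5) -> count=0 queue=[T5] holders={T3,T4}
Step 10: wait(T2) -> count=0 queue=[T5,T2] holders={T3,T4}
Final holders: {T3,T4} -> T5 not in holders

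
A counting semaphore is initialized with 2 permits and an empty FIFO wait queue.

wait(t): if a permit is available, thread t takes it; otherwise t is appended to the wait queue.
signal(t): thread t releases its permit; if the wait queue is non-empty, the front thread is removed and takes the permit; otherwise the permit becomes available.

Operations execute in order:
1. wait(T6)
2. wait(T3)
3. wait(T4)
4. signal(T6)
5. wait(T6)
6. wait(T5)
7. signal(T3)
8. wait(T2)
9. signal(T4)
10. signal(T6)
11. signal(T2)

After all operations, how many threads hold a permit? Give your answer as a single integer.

Answer: 1

Derivation:
Step 1: wait(T6) -> count=1 queue=[] holders={T6}
Step 2: wait(T3) -> count=0 queue=[] holders={T3,T6}
Step 3: wait(T4) -> count=0 queue=[T4] holders={T3,T6}
Step 4: signal(T6) -> count=0 queue=[] holders={T3,T4}
Step 5: wait(T6) -> count=0 queue=[T6] holders={T3,T4}
Step 6: wait(T5) -> count=0 queue=[T6,T5] holders={T3,T4}
Step 7: signal(T3) -> count=0 queue=[T5] holders={T4,T6}
Step 8: wait(T2) -> count=0 queue=[T5,T2] holders={T4,T6}
Step 9: signal(T4) -> count=0 queue=[T2] holders={T5,T6}
Step 10: signal(T6) -> count=0 queue=[] holders={T2,T5}
Step 11: signal(T2) -> count=1 queue=[] holders={T5}
Final holders: {T5} -> 1 thread(s)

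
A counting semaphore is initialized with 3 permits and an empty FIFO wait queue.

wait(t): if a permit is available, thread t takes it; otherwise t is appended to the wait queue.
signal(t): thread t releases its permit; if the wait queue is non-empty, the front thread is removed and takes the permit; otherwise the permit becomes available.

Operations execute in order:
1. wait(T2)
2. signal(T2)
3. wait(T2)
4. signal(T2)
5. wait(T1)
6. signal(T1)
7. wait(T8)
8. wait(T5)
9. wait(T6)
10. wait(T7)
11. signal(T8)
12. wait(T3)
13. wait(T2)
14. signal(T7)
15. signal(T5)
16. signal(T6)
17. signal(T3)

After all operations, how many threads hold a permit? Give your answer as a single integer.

Answer: 1

Derivation:
Step 1: wait(T2) -> count=2 queue=[] holders={T2}
Step 2: signal(T2) -> count=3 queue=[] holders={none}
Step 3: wait(T2) -> count=2 queue=[] holders={T2}
Step 4: signal(T2) -> count=3 queue=[] holders={none}
Step 5: wait(T1) -> count=2 queue=[] holders={T1}
Step 6: signal(T1) -> count=3 queue=[] holders={none}
Step 7: wait(T8) -> count=2 queue=[] holders={T8}
Step 8: wait(T5) -> count=1 queue=[] holders={T5,T8}
Step 9: wait(T6) -> count=0 queue=[] holders={T5,T6,T8}
Step 10: wait(T7) -> count=0 queue=[T7] holders={T5,T6,T8}
Step 11: signal(T8) -> count=0 queue=[] holders={T5,T6,T7}
Step 12: wait(T3) -> count=0 queue=[T3] holders={T5,T6,T7}
Step 13: wait(T2) -> count=0 queue=[T3,T2] holders={T5,T6,T7}
Step 14: signal(T7) -> count=0 queue=[T2] holders={T3,T5,T6}
Step 15: signal(T5) -> count=0 queue=[] holders={T2,T3,T6}
Step 16: signal(T6) -> count=1 queue=[] holders={T2,T3}
Step 17: signal(T3) -> count=2 queue=[] holders={T2}
Final holders: {T2} -> 1 thread(s)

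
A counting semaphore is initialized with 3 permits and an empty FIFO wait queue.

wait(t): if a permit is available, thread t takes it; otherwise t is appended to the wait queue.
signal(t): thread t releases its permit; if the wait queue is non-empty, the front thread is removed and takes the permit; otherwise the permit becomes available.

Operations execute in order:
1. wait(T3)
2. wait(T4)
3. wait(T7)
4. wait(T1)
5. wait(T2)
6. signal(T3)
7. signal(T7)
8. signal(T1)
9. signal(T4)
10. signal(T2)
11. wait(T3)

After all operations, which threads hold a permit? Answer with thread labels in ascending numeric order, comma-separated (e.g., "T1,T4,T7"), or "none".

Answer: T3

Derivation:
Step 1: wait(T3) -> count=2 queue=[] holders={T3}
Step 2: wait(T4) -> count=1 queue=[] holders={T3,T4}
Step 3: wait(T7) -> count=0 queue=[] holders={T3,T4,T7}
Step 4: wait(T1) -> count=0 queue=[T1] holders={T3,T4,T7}
Step 5: wait(T2) -> count=0 queue=[T1,T2] holders={T3,T4,T7}
Step 6: signal(T3) -> count=0 queue=[T2] holders={T1,T4,T7}
Step 7: signal(T7) -> count=0 queue=[] holders={T1,T2,T4}
Step 8: signal(T1) -> count=1 queue=[] holders={T2,T4}
Step 9: signal(T4) -> count=2 queue=[] holders={T2}
Step 10: signal(T2) -> count=3 queue=[] holders={none}
Step 11: wait(T3) -> count=2 queue=[] holders={T3}
Final holders: T3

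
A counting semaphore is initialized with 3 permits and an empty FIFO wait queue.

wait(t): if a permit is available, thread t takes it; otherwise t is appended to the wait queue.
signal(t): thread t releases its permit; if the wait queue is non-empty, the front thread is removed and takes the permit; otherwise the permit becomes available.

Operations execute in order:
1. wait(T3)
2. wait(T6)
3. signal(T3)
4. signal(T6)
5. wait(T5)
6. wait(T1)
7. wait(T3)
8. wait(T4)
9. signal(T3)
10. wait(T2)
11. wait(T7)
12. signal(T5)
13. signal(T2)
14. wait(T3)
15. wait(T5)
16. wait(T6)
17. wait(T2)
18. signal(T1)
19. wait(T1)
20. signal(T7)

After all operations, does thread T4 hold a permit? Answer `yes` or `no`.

Answer: yes

Derivation:
Step 1: wait(T3) -> count=2 queue=[] holders={T3}
Step 2: wait(T6) -> count=1 queue=[] holders={T3,T6}
Step 3: signal(T3) -> count=2 queue=[] holders={T6}
Step 4: signal(T6) -> count=3 queue=[] holders={none}
Step 5: wait(T5) -> count=2 queue=[] holders={T5}
Step 6: wait(T1) -> count=1 queue=[] holders={T1,T5}
Step 7: wait(T3) -> count=0 queue=[] holders={T1,T3,T5}
Step 8: wait(T4) -> count=0 queue=[T4] holders={T1,T3,T5}
Step 9: signal(T3) -> count=0 queue=[] holders={T1,T4,T5}
Step 10: wait(T2) -> count=0 queue=[T2] holders={T1,T4,T5}
Step 11: wait(T7) -> count=0 queue=[T2,T7] holders={T1,T4,T5}
Step 12: signal(T5) -> count=0 queue=[T7] holders={T1,T2,T4}
Step 13: signal(T2) -> count=0 queue=[] holders={T1,T4,T7}
Step 14: wait(T3) -> count=0 queue=[T3] holders={T1,T4,T7}
Step 15: wait(T5) -> count=0 queue=[T3,T5] holders={T1,T4,T7}
Step 16: wait(T6) -> count=0 queue=[T3,T5,T6] holders={T1,T4,T7}
Step 17: wait(T2) -> count=0 queue=[T3,T5,T6,T2] holders={T1,T4,T7}
Step 18: signal(T1) -> count=0 queue=[T5,T6,T2] holders={T3,T4,T7}
Step 19: wait(T1) -> count=0 queue=[T5,T6,T2,T1] holders={T3,T4,T7}
Step 20: signal(T7) -> count=0 queue=[T6,T2,T1] holders={T3,T4,T5}
Final holders: {T3,T4,T5} -> T4 in holders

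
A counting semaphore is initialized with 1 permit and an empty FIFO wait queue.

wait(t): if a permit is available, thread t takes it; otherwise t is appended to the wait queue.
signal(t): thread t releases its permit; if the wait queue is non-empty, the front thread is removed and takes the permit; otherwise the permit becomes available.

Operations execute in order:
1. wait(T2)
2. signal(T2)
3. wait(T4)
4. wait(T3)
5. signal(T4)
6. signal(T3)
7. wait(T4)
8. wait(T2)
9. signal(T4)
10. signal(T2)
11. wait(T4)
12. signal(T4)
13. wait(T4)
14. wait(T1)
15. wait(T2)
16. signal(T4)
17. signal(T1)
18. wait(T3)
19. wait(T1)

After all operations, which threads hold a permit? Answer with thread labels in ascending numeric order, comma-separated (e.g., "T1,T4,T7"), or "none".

Step 1: wait(T2) -> count=0 queue=[] holders={T2}
Step 2: signal(T2) -> count=1 queue=[] holders={none}
Step 3: wait(T4) -> count=0 queue=[] holders={T4}
Step 4: wait(T3) -> count=0 queue=[T3] holders={T4}
Step 5: signal(T4) -> count=0 queue=[] holders={T3}
Step 6: signal(T3) -> count=1 queue=[] holders={none}
Step 7: wait(T4) -> count=0 queue=[] holders={T4}
Step 8: wait(T2) -> count=0 queue=[T2] holders={T4}
Step 9: signal(T4) -> count=0 queue=[] holders={T2}
Step 10: signal(T2) -> count=1 queue=[] holders={none}
Step 11: wait(T4) -> count=0 queue=[] holders={T4}
Step 12: signal(T4) -> count=1 queue=[] holders={none}
Step 13: wait(T4) -> count=0 queue=[] holders={T4}
Step 14: wait(T1) -> count=0 queue=[T1] holders={T4}
Step 15: wait(T2) -> count=0 queue=[T1,T2] holders={T4}
Step 16: signal(T4) -> count=0 queue=[T2] holders={T1}
Step 17: signal(T1) -> count=0 queue=[] holders={T2}
Step 18: wait(T3) -> count=0 queue=[T3] holders={T2}
Step 19: wait(T1) -> count=0 queue=[T3,T1] holders={T2}
Final holders: T2

Answer: T2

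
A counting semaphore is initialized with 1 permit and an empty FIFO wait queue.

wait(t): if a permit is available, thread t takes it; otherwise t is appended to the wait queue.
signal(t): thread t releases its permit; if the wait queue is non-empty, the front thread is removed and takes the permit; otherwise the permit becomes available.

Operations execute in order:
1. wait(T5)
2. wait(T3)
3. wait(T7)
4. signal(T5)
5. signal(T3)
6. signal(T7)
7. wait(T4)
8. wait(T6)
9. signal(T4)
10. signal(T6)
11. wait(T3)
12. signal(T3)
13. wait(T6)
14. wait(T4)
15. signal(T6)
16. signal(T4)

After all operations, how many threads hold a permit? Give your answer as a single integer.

Answer: 0

Derivation:
Step 1: wait(T5) -> count=0 queue=[] holders={T5}
Step 2: wait(T3) -> count=0 queue=[T3] holders={T5}
Step 3: wait(T7) -> count=0 queue=[T3,T7] holders={T5}
Step 4: signal(T5) -> count=0 queue=[T7] holders={T3}
Step 5: signal(T3) -> count=0 queue=[] holders={T7}
Step 6: signal(T7) -> count=1 queue=[] holders={none}
Step 7: wait(T4) -> count=0 queue=[] holders={T4}
Step 8: wait(T6) -> count=0 queue=[T6] holders={T4}
Step 9: signal(T4) -> count=0 queue=[] holders={T6}
Step 10: signal(T6) -> count=1 queue=[] holders={none}
Step 11: wait(T3) -> count=0 queue=[] holders={T3}
Step 12: signal(T3) -> count=1 queue=[] holders={none}
Step 13: wait(T6) -> count=0 queue=[] holders={T6}
Step 14: wait(T4) -> count=0 queue=[T4] holders={T6}
Step 15: signal(T6) -> count=0 queue=[] holders={T4}
Step 16: signal(T4) -> count=1 queue=[] holders={none}
Final holders: {none} -> 0 thread(s)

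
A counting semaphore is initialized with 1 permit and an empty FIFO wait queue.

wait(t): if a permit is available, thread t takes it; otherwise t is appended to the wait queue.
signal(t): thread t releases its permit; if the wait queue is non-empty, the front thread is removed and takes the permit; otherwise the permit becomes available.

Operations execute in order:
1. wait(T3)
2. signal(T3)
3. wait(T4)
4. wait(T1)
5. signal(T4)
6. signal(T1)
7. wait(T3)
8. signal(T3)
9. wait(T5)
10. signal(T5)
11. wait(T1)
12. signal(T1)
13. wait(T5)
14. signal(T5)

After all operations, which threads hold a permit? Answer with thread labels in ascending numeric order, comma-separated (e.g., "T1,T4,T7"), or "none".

Answer: none

Derivation:
Step 1: wait(T3) -> count=0 queue=[] holders={T3}
Step 2: signal(T3) -> count=1 queue=[] holders={none}
Step 3: wait(T4) -> count=0 queue=[] holders={T4}
Step 4: wait(T1) -> count=0 queue=[T1] holders={T4}
Step 5: signal(T4) -> count=0 queue=[] holders={T1}
Step 6: signal(T1) -> count=1 queue=[] holders={none}
Step 7: wait(T3) -> count=0 queue=[] holders={T3}
Step 8: signal(T3) -> count=1 queue=[] holders={none}
Step 9: wait(T5) -> count=0 queue=[] holders={T5}
Step 10: signal(T5) -> count=1 queue=[] holders={none}
Step 11: wait(T1) -> count=0 queue=[] holders={T1}
Step 12: signal(T1) -> count=1 queue=[] holders={none}
Step 13: wait(T5) -> count=0 queue=[] holders={T5}
Step 14: signal(T5) -> count=1 queue=[] holders={none}
Final holders: none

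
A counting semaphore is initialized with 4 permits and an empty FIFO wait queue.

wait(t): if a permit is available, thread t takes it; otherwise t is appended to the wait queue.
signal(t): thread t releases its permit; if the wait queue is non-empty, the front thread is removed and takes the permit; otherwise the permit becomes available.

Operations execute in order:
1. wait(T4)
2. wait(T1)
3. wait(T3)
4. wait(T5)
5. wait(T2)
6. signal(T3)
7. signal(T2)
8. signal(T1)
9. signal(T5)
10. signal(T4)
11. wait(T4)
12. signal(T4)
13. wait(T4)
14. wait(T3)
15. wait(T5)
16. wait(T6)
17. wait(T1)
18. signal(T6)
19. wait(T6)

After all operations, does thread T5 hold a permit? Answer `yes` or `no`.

Step 1: wait(T4) -> count=3 queue=[] holders={T4}
Step 2: wait(T1) -> count=2 queue=[] holders={T1,T4}
Step 3: wait(T3) -> count=1 queue=[] holders={T1,T3,T4}
Step 4: wait(T5) -> count=0 queue=[] holders={T1,T3,T4,T5}
Step 5: wait(T2) -> count=0 queue=[T2] holders={T1,T3,T4,T5}
Step 6: signal(T3) -> count=0 queue=[] holders={T1,T2,T4,T5}
Step 7: signal(T2) -> count=1 queue=[] holders={T1,T4,T5}
Step 8: signal(T1) -> count=2 queue=[] holders={T4,T5}
Step 9: signal(T5) -> count=3 queue=[] holders={T4}
Step 10: signal(T4) -> count=4 queue=[] holders={none}
Step 11: wait(T4) -> count=3 queue=[] holders={T4}
Step 12: signal(T4) -> count=4 queue=[] holders={none}
Step 13: wait(T4) -> count=3 queue=[] holders={T4}
Step 14: wait(T3) -> count=2 queue=[] holders={T3,T4}
Step 15: wait(T5) -> count=1 queue=[] holders={T3,T4,T5}
Step 16: wait(T6) -> count=0 queue=[] holders={T3,T4,T5,T6}
Step 17: wait(T1) -> count=0 queue=[T1] holders={T3,T4,T5,T6}
Step 18: signal(T6) -> count=0 queue=[] holders={T1,T3,T4,T5}
Step 19: wait(T6) -> count=0 queue=[T6] holders={T1,T3,T4,T5}
Final holders: {T1,T3,T4,T5} -> T5 in holders

Answer: yes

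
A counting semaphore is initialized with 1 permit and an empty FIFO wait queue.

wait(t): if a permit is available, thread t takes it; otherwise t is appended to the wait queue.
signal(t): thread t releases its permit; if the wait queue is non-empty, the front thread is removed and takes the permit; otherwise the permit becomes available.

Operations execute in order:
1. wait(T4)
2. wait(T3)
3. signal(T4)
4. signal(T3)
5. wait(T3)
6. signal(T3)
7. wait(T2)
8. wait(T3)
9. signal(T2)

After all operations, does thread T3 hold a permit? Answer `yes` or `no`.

Step 1: wait(T4) -> count=0 queue=[] holders={T4}
Step 2: wait(T3) -> count=0 queue=[T3] holders={T4}
Step 3: signal(T4) -> count=0 queue=[] holders={T3}
Step 4: signal(T3) -> count=1 queue=[] holders={none}
Step 5: wait(T3) -> count=0 queue=[] holders={T3}
Step 6: signal(T3) -> count=1 queue=[] holders={none}
Step 7: wait(T2) -> count=0 queue=[] holders={T2}
Step 8: wait(T3) -> count=0 queue=[T3] holders={T2}
Step 9: signal(T2) -> count=0 queue=[] holders={T3}
Final holders: {T3} -> T3 in holders

Answer: yes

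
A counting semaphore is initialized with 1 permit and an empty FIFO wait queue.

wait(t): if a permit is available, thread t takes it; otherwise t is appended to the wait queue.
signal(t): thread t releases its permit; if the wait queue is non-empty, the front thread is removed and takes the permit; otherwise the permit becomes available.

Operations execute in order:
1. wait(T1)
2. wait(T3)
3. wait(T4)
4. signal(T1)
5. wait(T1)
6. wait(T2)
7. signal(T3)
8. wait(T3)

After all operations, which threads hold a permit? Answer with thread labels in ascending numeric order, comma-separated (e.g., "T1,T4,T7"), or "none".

Step 1: wait(T1) -> count=0 queue=[] holders={T1}
Step 2: wait(T3) -> count=0 queue=[T3] holders={T1}
Step 3: wait(T4) -> count=0 queue=[T3,T4] holders={T1}
Step 4: signal(T1) -> count=0 queue=[T4] holders={T3}
Step 5: wait(T1) -> count=0 queue=[T4,T1] holders={T3}
Step 6: wait(T2) -> count=0 queue=[T4,T1,T2] holders={T3}
Step 7: signal(T3) -> count=0 queue=[T1,T2] holders={T4}
Step 8: wait(T3) -> count=0 queue=[T1,T2,T3] holders={T4}
Final holders: T4

Answer: T4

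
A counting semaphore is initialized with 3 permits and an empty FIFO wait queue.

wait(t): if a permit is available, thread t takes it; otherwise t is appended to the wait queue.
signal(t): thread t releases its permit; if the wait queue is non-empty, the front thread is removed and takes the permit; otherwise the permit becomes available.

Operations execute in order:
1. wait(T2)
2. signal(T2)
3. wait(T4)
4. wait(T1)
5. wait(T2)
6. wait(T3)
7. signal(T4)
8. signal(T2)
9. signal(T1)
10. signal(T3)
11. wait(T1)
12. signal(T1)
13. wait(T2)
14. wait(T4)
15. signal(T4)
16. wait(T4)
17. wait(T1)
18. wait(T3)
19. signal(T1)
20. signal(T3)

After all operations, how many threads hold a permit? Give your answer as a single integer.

Step 1: wait(T2) -> count=2 queue=[] holders={T2}
Step 2: signal(T2) -> count=3 queue=[] holders={none}
Step 3: wait(T4) -> count=2 queue=[] holders={T4}
Step 4: wait(T1) -> count=1 queue=[] holders={T1,T4}
Step 5: wait(T2) -> count=0 queue=[] holders={T1,T2,T4}
Step 6: wait(T3) -> count=0 queue=[T3] holders={T1,T2,T4}
Step 7: signal(T4) -> count=0 queue=[] holders={T1,T2,T3}
Step 8: signal(T2) -> count=1 queue=[] holders={T1,T3}
Step 9: signal(T1) -> count=2 queue=[] holders={T3}
Step 10: signal(T3) -> count=3 queue=[] holders={none}
Step 11: wait(T1) -> count=2 queue=[] holders={T1}
Step 12: signal(T1) -> count=3 queue=[] holders={none}
Step 13: wait(T2) -> count=2 queue=[] holders={T2}
Step 14: wait(T4) -> count=1 queue=[] holders={T2,T4}
Step 15: signal(T4) -> count=2 queue=[] holders={T2}
Step 16: wait(T4) -> count=1 queue=[] holders={T2,T4}
Step 17: wait(T1) -> count=0 queue=[] holders={T1,T2,T4}
Step 18: wait(T3) -> count=0 queue=[T3] holders={T1,T2,T4}
Step 19: signal(T1) -> count=0 queue=[] holders={T2,T3,T4}
Step 20: signal(T3) -> count=1 queue=[] holders={T2,T4}
Final holders: {T2,T4} -> 2 thread(s)

Answer: 2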